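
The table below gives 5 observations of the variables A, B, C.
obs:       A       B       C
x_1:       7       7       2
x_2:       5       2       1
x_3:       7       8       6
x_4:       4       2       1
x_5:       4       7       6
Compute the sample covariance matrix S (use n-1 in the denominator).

Step 1 — column means:
  mean(A) = (7 + 5 + 7 + 4 + 4) / 5 = 27/5 = 5.4
  mean(B) = (7 + 2 + 8 + 2 + 7) / 5 = 26/5 = 5.2
  mean(C) = (2 + 1 + 6 + 1 + 6) / 5 = 16/5 = 3.2

Step 2 — sample covariance S[i,j] = (1/(n-1)) · Σ_k (x_{k,i} - mean_i) · (x_{k,j} - mean_j), with n-1 = 4.
  S[A,A] = ((1.6)·(1.6) + (-0.4)·(-0.4) + (1.6)·(1.6) + (-1.4)·(-1.4) + (-1.4)·(-1.4)) / 4 = 9.2/4 = 2.3
  S[A,B] = ((1.6)·(1.8) + (-0.4)·(-3.2) + (1.6)·(2.8) + (-1.4)·(-3.2) + (-1.4)·(1.8)) / 4 = 10.6/4 = 2.65
  S[A,C] = ((1.6)·(-1.2) + (-0.4)·(-2.2) + (1.6)·(2.8) + (-1.4)·(-2.2) + (-1.4)·(2.8)) / 4 = 2.6/4 = 0.65
  S[B,B] = ((1.8)·(1.8) + (-3.2)·(-3.2) + (2.8)·(2.8) + (-3.2)·(-3.2) + (1.8)·(1.8)) / 4 = 34.8/4 = 8.7
  S[B,C] = ((1.8)·(-1.2) + (-3.2)·(-2.2) + (2.8)·(2.8) + (-3.2)·(-2.2) + (1.8)·(2.8)) / 4 = 24.8/4 = 6.2
  S[C,C] = ((-1.2)·(-1.2) + (-2.2)·(-2.2) + (2.8)·(2.8) + (-2.2)·(-2.2) + (2.8)·(2.8)) / 4 = 26.8/4 = 6.7

S is symmetric (S[j,i] = S[i,j]). Assembling:

S = [[2.3, 2.65, 0.65],
 [2.65, 8.7, 6.2],
 [0.65, 6.2, 6.7]]


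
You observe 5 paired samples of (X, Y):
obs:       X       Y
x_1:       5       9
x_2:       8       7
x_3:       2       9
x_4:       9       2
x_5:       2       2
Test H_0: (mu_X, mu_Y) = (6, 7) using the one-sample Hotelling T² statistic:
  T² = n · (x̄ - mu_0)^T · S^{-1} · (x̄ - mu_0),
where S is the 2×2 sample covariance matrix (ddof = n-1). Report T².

Step 1 — sample mean vector:
  mean(X) = (5 + 8 + 2 + 9 + 2) / 5 = 26/5 = 5.2
  mean(Y) = (9 + 7 + 9 + 2 + 2) / 5 = 29/5 = 5.8
  x̄ = (5.2, 5.8),  deviation x̄ - mu_0 = (5.2, 5.8) - (6, 7) = (-0.8, -1.2).

Step 2 — sample covariance matrix, S[i,j] = (1/(n-1)) · Σ_k (x_{k,i} - mean_i) · (x_{k,j} - mean_j), divisor n-1 = 4:
  S[X,X] = ((-0.2)·(-0.2) + (2.8)·(2.8) + (-3.2)·(-3.2) + (3.8)·(3.8) + (-3.2)·(-3.2)) / 4 = 42.8/4 = 10.7
  S[X,Y] = ((-0.2)·(3.2) + (2.8)·(1.2) + (-3.2)·(3.2) + (3.8)·(-3.8) + (-3.2)·(-3.8)) / 4 = -9.8/4 = -2.45
  S[Y,Y] = ((3.2)·(3.2) + (1.2)·(1.2) + (3.2)·(3.2) + (-3.8)·(-3.8) + (-3.8)·(-3.8)) / 4 = 50.8/4 = 12.7
  S = [[10.7, -2.45],
 [-2.45, 12.7]].

Step 3 — invert S. det(S) = 10.7·12.7 - (-2.45)² = 129.8875.
  S^{-1} = (1/det) · [[d, -b], [-b, a]] = [[0.0978, 0.0189],
 [0.0189, 0.0824]].

Step 4 — quadratic form (x̄ - mu_0)^T · S^{-1} · (x̄ - mu_0):
  S^{-1} · (x̄ - mu_0) = (-0.1009, -0.1139),
  (x̄ - mu_0)^T · [...] = (-0.8)·(-0.1009) + (-1.2)·(-0.1139) = 0.2174.

Step 5 — scale by n: T² = 5 · 0.2174 = 1.0871.

T² ≈ 1.0871


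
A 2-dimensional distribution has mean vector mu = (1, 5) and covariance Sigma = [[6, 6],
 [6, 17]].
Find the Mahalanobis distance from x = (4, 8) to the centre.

Step 1 — centre the observation: (x - mu) = (3, 3).

Step 2 — invert Sigma. det(Sigma) = 6·17 - (6)² = 66.
  Sigma^{-1} = (1/det) · [[d, -b], [-b, a]] = [[0.2576, -0.0909],
 [-0.0909, 0.0909]].

Step 3 — form the quadratic (x - mu)^T · Sigma^{-1} · (x - mu):
  Sigma^{-1} · (x - mu) = (0.5, 0).
  (x - mu)^T · [Sigma^{-1} · (x - mu)] = (3)·(0.5) + (3)·(0) = 1.5.

Step 4 — take square root: d = √(1.5) ≈ 1.2247.

d(x, mu) = √(1.5) ≈ 1.2247


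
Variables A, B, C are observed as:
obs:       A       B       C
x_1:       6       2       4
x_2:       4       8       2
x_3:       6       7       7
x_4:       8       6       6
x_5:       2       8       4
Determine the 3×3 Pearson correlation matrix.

Step 1 — column means:
  mean(A) = (6 + 4 + 6 + 8 + 2) / 5 = 26/5 = 5.2
  mean(B) = (2 + 8 + 7 + 6 + 8) / 5 = 31/5 = 6.2
  mean(C) = (4 + 2 + 7 + 6 + 4) / 5 = 23/5 = 4.6

Step 2 — sample variances and covariances s[i,j] = (1/(n-1)) · Σ_k (x_{k,i} - mean_i) · (x_{k,j} - mean_j), with n-1 = 4:
  s[A,A] = ((0.8)·(0.8) + (-1.2)·(-1.2) + (0.8)·(0.8) + (2.8)·(2.8) + (-3.2)·(-3.2)) / 4 = 20.8/4 = 5.2
  s[A,B] = ((0.8)·(-4.2) + (-1.2)·(1.8) + (0.8)·(0.8) + (2.8)·(-0.2) + (-3.2)·(1.8)) / 4 = -11.2/4 = -2.8
  s[A,C] = ((0.8)·(-0.6) + (-1.2)·(-2.6) + (0.8)·(2.4) + (2.8)·(1.4) + (-3.2)·(-0.6)) / 4 = 10.4/4 = 2.6
  s[B,B] = ((-4.2)·(-4.2) + (1.8)·(1.8) + (0.8)·(0.8) + (-0.2)·(-0.2) + (1.8)·(1.8)) / 4 = 24.8/4 = 6.2
  s[B,C] = ((-4.2)·(-0.6) + (1.8)·(-2.6) + (0.8)·(2.4) + (-0.2)·(1.4) + (1.8)·(-0.6)) / 4 = -1.6/4 = -0.4
  s[C,C] = ((-0.6)·(-0.6) + (-2.6)·(-2.6) + (2.4)·(2.4) + (1.4)·(1.4) + (-0.6)·(-0.6)) / 4 = 15.2/4 = 3.8
  Sample standard deviations s_i = √(s[i,i]):
  s(A) = √(5.2) = 2.2804
  s(B) = √(6.2) = 2.49
  s(C) = √(3.8) = 1.9494

Step 3 — r_{ij} = s_{ij} / (s_i · s_j):
  r[A,A] = 1 (diagonal).
  r[A,B] = -2.8 / (2.2804 · 2.49) = -2.8 / 5.678 = -0.4931
  r[A,C] = 2.6 / (2.2804 · 1.9494) = 2.6 / 4.4452 = 0.5849
  r[B,B] = 1 (diagonal).
  r[B,C] = -0.4 / (2.49 · 1.9494) = -0.4 / 4.8539 = -0.0824
  r[C,C] = 1 (diagonal).

R is symmetric with unit diagonal. Assembling:

R = [[1, -0.4931, 0.5849],
 [-0.4931, 1, -0.0824],
 [0.5849, -0.0824, 1]]


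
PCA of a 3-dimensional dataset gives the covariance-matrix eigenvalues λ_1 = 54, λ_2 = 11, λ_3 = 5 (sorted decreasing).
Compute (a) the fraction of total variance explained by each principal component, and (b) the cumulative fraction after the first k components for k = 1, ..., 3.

Step 1 — total variance = trace(Sigma) = Σ λ_i = 54 + 11 + 5 = 70.

Step 2 — fraction explained by component i = λ_i / Σ λ:
  PC1: 54/70 = 0.7714
  PC2: 11/70 = 0.1571
  PC3: 5/70 = 0.0714

Step 3 — cumulative fraction after k components = (λ_1 + ... + λ_k) / Σ λ:
  k = 1: 54/70 = 0.7714
  k = 2: (54 + 11)/70 = 65/70 = 0.9286
  k = 3: (54 + 11 + 5)/70 = 70/70 = 1

Summary (fraction, with percent):

explained: PC1 0.7714 (77.14%), PC2 0.1571 (15.71%), PC3 0.0714 (7.14%);  cumulative: 0.7714, 0.9286, 1


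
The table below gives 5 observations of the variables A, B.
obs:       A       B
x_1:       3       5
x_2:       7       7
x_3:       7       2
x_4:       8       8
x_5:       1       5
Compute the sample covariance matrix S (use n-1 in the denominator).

Step 1 — column means:
  mean(A) = (3 + 7 + 7 + 8 + 1) / 5 = 26/5 = 5.2
  mean(B) = (5 + 7 + 2 + 8 + 5) / 5 = 27/5 = 5.4

Step 2 — sample covariance S[i,j] = (1/(n-1)) · Σ_k (x_{k,i} - mean_i) · (x_{k,j} - mean_j), with n-1 = 4.
  S[A,A] = ((-2.2)·(-2.2) + (1.8)·(1.8) + (1.8)·(1.8) + (2.8)·(2.8) + (-4.2)·(-4.2)) / 4 = 36.8/4 = 9.2
  S[A,B] = ((-2.2)·(-0.4) + (1.8)·(1.6) + (1.8)·(-3.4) + (2.8)·(2.6) + (-4.2)·(-0.4)) / 4 = 6.6/4 = 1.65
  S[B,B] = ((-0.4)·(-0.4) + (1.6)·(1.6) + (-3.4)·(-3.4) + (2.6)·(2.6) + (-0.4)·(-0.4)) / 4 = 21.2/4 = 5.3

S is symmetric (S[j,i] = S[i,j]). Assembling:

S = [[9.2, 1.65],
 [1.65, 5.3]]


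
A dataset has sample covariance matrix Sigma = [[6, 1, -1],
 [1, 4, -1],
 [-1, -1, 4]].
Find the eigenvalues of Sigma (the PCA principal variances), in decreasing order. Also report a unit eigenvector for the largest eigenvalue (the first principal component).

Step 1 — characteristic polynomial p(λ) = det(λI - Sigma) = λ³ - tr·λ² + c_1·λ - det, where tr = trace, c_1 = sum of the principal 2×2 minors, det = det(Sigma):
  tr = 6 + 4 + 4 = 14,
  c_1 = (6·4 - (1)²) + (6·4 - (-1)²) + (4·4 - (-1)²) = 23 + 23 + 15 = 61,
  det = 6·(4·4 - (-1)²) - (1)·((1)·4 - (-1)·(-1)) + (-1)·((1)·(-1) - 4·(-1)) = 6·(15) - (1)·(3) + (-1)·(3) = 84.
  So p(λ) = λ³ - 14λ² + 61λ - 84.
Step 2 — look for an integer root (rational root theorem: any rational root is an integer divisor of 84). Testing λ = 3:
  p(3) = 27 - 126 + 183 - 84 = 0  ✓
  Dividing out (λ - 3): p(λ) = (λ - 3)(λ² - 11λ + 28).
Step 3 — remaining eigenvalues from the quadratic λ² - 11λ + 28 = 0:
  Δ = 11² - 4·28 = 121 - 112 = 9,  λ = (11 ± √9)/2 = (11 ± 3)/2 = 7 or 4.
  Sorted: λ_1 = 7,  λ_2 = 4,  λ_3 = 3  (check: sum = 14 = tr ✓).

Step 4 — unit eigenvector for λ_1 = 7: v spans the null space of (Sigma - λ_1 I), whose rows are
  r_1 = (-1, 1, -1),  r_2 = (1, -3, -1),  r_3 = (-1, -1, -3).
  v is orthogonal to every row, so take v ∝ r_1 × r_2 = ((1)·(-1) - (-1)·(-3), (-1)·(1) - (-1)·(-1), (-1)·(-3) - (1)·(1)) = (-4, -2, 2).
  Rescale (divide by 2; multiply by -1 so the first nonzero entry is positive): u = (2, 1, -1).
  ||u|| = √((2)² + (1)² + (-1)²) = √(6) ≈ 2.4495,  v_1 = u/||u|| ≈ (0.8165, 0.4082, -0.4082) (||v_1|| = 1).

λ_1 = 7,  λ_2 = 4,  λ_3 = 3;  v_1 ≈ (0.8165, 0.4082, -0.4082)


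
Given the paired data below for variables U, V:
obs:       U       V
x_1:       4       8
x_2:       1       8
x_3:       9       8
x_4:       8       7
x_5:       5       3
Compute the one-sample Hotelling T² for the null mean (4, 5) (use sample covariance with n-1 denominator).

Step 1 — sample mean vector:
  mean(U) = (4 + 1 + 9 + 8 + 5) / 5 = 27/5 = 5.4
  mean(V) = (8 + 8 + 8 + 7 + 3) / 5 = 34/5 = 6.8
  x̄ = (5.4, 6.8),  deviation x̄ - mu_0 = (5.4, 6.8) - (4, 5) = (1.4, 1.8).

Step 2 — sample covariance matrix, S[i,j] = (1/(n-1)) · Σ_k (x_{k,i} - mean_i) · (x_{k,j} - mean_j), divisor n-1 = 4:
  S[U,U] = ((-1.4)·(-1.4) + (-4.4)·(-4.4) + (3.6)·(3.6) + (2.6)·(2.6) + (-0.4)·(-0.4)) / 4 = 41.2/4 = 10.3
  S[U,V] = ((-1.4)·(1.2) + (-4.4)·(1.2) + (3.6)·(1.2) + (2.6)·(0.2) + (-0.4)·(-3.8)) / 4 = -0.6/4 = -0.15
  S[V,V] = ((1.2)·(1.2) + (1.2)·(1.2) + (1.2)·(1.2) + (0.2)·(0.2) + (-3.8)·(-3.8)) / 4 = 18.8/4 = 4.7
  S = [[10.3, -0.15],
 [-0.15, 4.7]].

Step 3 — invert S. det(S) = 10.3·4.7 - (-0.15)² = 48.3875.
  S^{-1} = (1/det) · [[d, -b], [-b, a]] = [[0.0971, 0.0031],
 [0.0031, 0.2129]].

Step 4 — quadratic form (x̄ - mu_0)^T · S^{-1} · (x̄ - mu_0):
  S^{-1} · (x̄ - mu_0) = (0.1416, 0.3875),
  (x̄ - mu_0)^T · [...] = (1.4)·(0.1416) + (1.8)·(0.3875) = 0.8957.

Step 5 — scale by n: T² = 5 · 0.8957 = 4.4784.

T² ≈ 4.4784


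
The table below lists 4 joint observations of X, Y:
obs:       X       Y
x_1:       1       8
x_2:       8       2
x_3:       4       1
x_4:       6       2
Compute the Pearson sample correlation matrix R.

Step 1 — column means:
  mean(X) = (1 + 8 + 4 + 6) / 4 = 19/4 = 4.75
  mean(Y) = (8 + 2 + 1 + 2) / 4 = 13/4 = 3.25

Step 2 — sample variances and covariances s[i,j] = (1/(n-1)) · Σ_k (x_{k,i} - mean_i) · (x_{k,j} - mean_j), with n-1 = 3:
  s[X,X] = ((-3.75)·(-3.75) + (3.25)·(3.25) + (-0.75)·(-0.75) + (1.25)·(1.25)) / 3 = 26.75/3 = 8.9167
  s[X,Y] = ((-3.75)·(4.75) + (3.25)·(-1.25) + (-0.75)·(-2.25) + (1.25)·(-1.25)) / 3 = -21.75/3 = -7.25
  s[Y,Y] = ((4.75)·(4.75) + (-1.25)·(-1.25) + (-2.25)·(-2.25) + (-1.25)·(-1.25)) / 3 = 30.75/3 = 10.25
  Sample standard deviations s_i = √(s[i,i]):
  s(X) = √(8.9167) = 2.9861
  s(Y) = √(10.25) = 3.2016

Step 3 — r_{ij} = s_{ij} / (s_i · s_j):
  r[X,X] = 1 (diagonal).
  r[X,Y] = -7.25 / (2.9861 · 3.2016) = -7.25 / 9.5601 = -0.7584
  r[Y,Y] = 1 (diagonal).

R is symmetric with unit diagonal. Assembling:

R = [[1, -0.7584],
 [-0.7584, 1]]


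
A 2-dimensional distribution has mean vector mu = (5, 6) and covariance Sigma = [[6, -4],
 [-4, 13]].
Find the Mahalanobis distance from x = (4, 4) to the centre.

Step 1 — centre the observation: (x - mu) = (-1, -2).

Step 2 — invert Sigma. det(Sigma) = 6·13 - (-4)² = 62.
  Sigma^{-1} = (1/det) · [[d, -b], [-b, a]] = [[0.2097, 0.0645],
 [0.0645, 0.0968]].

Step 3 — form the quadratic (x - mu)^T · Sigma^{-1} · (x - mu):
  Sigma^{-1} · (x - mu) = (-0.3387, -0.2581).
  (x - mu)^T · [Sigma^{-1} · (x - mu)] = (-1)·(-0.3387) + (-2)·(-0.2581) = 0.8548.

Step 4 — take square root: d = √(0.8548) ≈ 0.9246.

d(x, mu) = √(0.8548) ≈ 0.9246


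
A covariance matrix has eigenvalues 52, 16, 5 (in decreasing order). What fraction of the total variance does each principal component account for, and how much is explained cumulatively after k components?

Step 1 — total variance = trace(Sigma) = Σ λ_i = 52 + 16 + 5 = 73.

Step 2 — fraction explained by component i = λ_i / Σ λ:
  PC1: 52/73 = 0.7123
  PC2: 16/73 = 0.2192
  PC3: 5/73 = 0.0685

Step 3 — cumulative fraction after k components = (λ_1 + ... + λ_k) / Σ λ:
  k = 1: 52/73 = 0.7123
  k = 2: (52 + 16)/73 = 68/73 = 0.9315
  k = 3: (52 + 16 + 5)/73 = 73/73 = 1

Summary (fraction, with percent):

explained: PC1 0.7123 (71.23%), PC2 0.2192 (21.92%), PC3 0.0685 (6.85%);  cumulative: 0.7123, 0.9315, 1


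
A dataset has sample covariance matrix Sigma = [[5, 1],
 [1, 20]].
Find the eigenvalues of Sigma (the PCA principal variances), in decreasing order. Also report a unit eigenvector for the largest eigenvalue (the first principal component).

Step 1 — characteristic polynomial of 2×2 Sigma:
  det(Sigma - λI) = λ² - trace · λ + det = 0.
  trace = 5 + 20 = 25, det = 5·20 - (1)² = 99.
Step 2 — discriminant:
  Δ = trace² - 4·det = 625 - 396 = 229.
Step 3 — eigenvalues:
  λ = (trace ± √Δ)/2 = (25 ± 15.1327)/2,
  λ_1 = 20.0664,  λ_2 = 4.9336.

Step 4 — unit eigenvector for λ_1: solve (Sigma - λ_1 I)v = 0. First row:
  (5 - 20.0664)·v_x + (1)·v_y = 0, i.e. (-15.0664)·v_x + (1)·v_y = 0,
  so v ∝ (b, λ_1 - a) = (1, 15.0664) = u.
  ||u|| = √((1)² + (15.0664)²) = √(227.9956) ≈ 15.0995,
  v_1 = u/||u|| ≈ (0.0662, 0.9978) (||v_1|| = 1).

λ_1 = 20.0664,  λ_2 = 4.9336;  v_1 ≈ (0.0662, 0.9978)


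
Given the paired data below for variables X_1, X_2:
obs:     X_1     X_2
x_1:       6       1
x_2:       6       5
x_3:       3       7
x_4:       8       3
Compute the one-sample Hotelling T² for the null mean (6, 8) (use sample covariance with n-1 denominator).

Step 1 — sample mean vector:
  mean(X_1) = (6 + 6 + 3 + 8) / 4 = 23/4 = 5.75
  mean(X_2) = (1 + 5 + 7 + 3) / 4 = 16/4 = 4
  x̄ = (5.75, 4),  deviation x̄ - mu_0 = (5.75, 4) - (6, 8) = (-0.25, -4).

Step 2 — sample covariance matrix, S[i,j] = (1/(n-1)) · Σ_k (x_{k,i} - mean_i) · (x_{k,j} - mean_j), divisor n-1 = 3:
  S[X_1,X_1] = ((0.25)·(0.25) + (0.25)·(0.25) + (-2.75)·(-2.75) + (2.25)·(2.25)) / 3 = 12.75/3 = 4.25
  S[X_1,X_2] = ((0.25)·(-3) + (0.25)·(1) + (-2.75)·(3) + (2.25)·(-1)) / 3 = -11/3 = -3.6667
  S[X_2,X_2] = ((-3)·(-3) + (1)·(1) + (3)·(3) + (-1)·(-1)) / 3 = 20/3 = 6.6667
  S = [[4.25, -3.6667],
 [-3.6667, 6.6667]].

Step 3 — invert S. det(S) = 4.25·6.6667 - (-3.6667)² = 14.8889.
  S^{-1} = (1/det) · [[d, -b], [-b, a]] = [[0.4478, 0.2463],
 [0.2463, 0.2854]].

Step 4 — quadratic form (x̄ - mu_0)^T · S^{-1} · (x̄ - mu_0):
  S^{-1} · (x̄ - mu_0) = (-1.097, -1.2034),
  (x̄ - mu_0)^T · [...] = (-0.25)·(-1.097) + (-4)·(-1.2034) = 5.0877.

Step 5 — scale by n: T² = 4 · 5.0877 = 20.3507.

T² ≈ 20.3507


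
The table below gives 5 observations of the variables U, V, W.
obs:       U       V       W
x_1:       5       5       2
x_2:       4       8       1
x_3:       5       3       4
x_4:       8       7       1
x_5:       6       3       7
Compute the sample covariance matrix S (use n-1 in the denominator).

Step 1 — column means:
  mean(U) = (5 + 4 + 5 + 8 + 6) / 5 = 28/5 = 5.6
  mean(V) = (5 + 8 + 3 + 7 + 3) / 5 = 26/5 = 5.2
  mean(W) = (2 + 1 + 4 + 1 + 7) / 5 = 15/5 = 3

Step 2 — sample covariance S[i,j] = (1/(n-1)) · Σ_k (x_{k,i} - mean_i) · (x_{k,j} - mean_j), with n-1 = 4.
  S[U,U] = ((-0.6)·(-0.6) + (-1.6)·(-1.6) + (-0.6)·(-0.6) + (2.4)·(2.4) + (0.4)·(0.4)) / 4 = 9.2/4 = 2.3
  S[U,V] = ((-0.6)·(-0.2) + (-1.6)·(2.8) + (-0.6)·(-2.2) + (2.4)·(1.8) + (0.4)·(-2.2)) / 4 = 0.4/4 = 0.1
  S[U,W] = ((-0.6)·(-1) + (-1.6)·(-2) + (-0.6)·(1) + (2.4)·(-2) + (0.4)·(4)) / 4 = 0/4 = 0
  S[V,V] = ((-0.2)·(-0.2) + (2.8)·(2.8) + (-2.2)·(-2.2) + (1.8)·(1.8) + (-2.2)·(-2.2)) / 4 = 20.8/4 = 5.2
  S[V,W] = ((-0.2)·(-1) + (2.8)·(-2) + (-2.2)·(1) + (1.8)·(-2) + (-2.2)·(4)) / 4 = -20/4 = -5
  S[W,W] = ((-1)·(-1) + (-2)·(-2) + (1)·(1) + (-2)·(-2) + (4)·(4)) / 4 = 26/4 = 6.5

S is symmetric (S[j,i] = S[i,j]). Assembling:

S = [[2.3, 0.1, 0],
 [0.1, 5.2, -5],
 [0, -5, 6.5]]


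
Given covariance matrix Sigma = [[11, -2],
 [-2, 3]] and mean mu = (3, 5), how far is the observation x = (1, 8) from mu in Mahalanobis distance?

Step 1 — centre the observation: (x - mu) = (-2, 3).

Step 2 — invert Sigma. det(Sigma) = 11·3 - (-2)² = 29.
  Sigma^{-1} = (1/det) · [[d, -b], [-b, a]] = [[0.1034, 0.069],
 [0.069, 0.3793]].

Step 3 — form the quadratic (x - mu)^T · Sigma^{-1} · (x - mu):
  Sigma^{-1} · (x - mu) = (0, 1).
  (x - mu)^T · [Sigma^{-1} · (x - mu)] = (-2)·(0) + (3)·(1) = 3.

Step 4 — take square root: d = √(3) ≈ 1.7321.

d(x, mu) = √(3) ≈ 1.7321


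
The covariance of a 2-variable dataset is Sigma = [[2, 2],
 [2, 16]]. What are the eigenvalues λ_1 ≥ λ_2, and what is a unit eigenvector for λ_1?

Step 1 — characteristic polynomial of 2×2 Sigma:
  det(Sigma - λI) = λ² - trace · λ + det = 0.
  trace = 2 + 16 = 18, det = 2·16 - (2)² = 28.
Step 2 — discriminant:
  Δ = trace² - 4·det = 324 - 112 = 212.
Step 3 — eigenvalues:
  λ = (trace ± √Δ)/2 = (18 ± 14.5602)/2,
  λ_1 = 16.2801,  λ_2 = 1.7199.

Step 4 — unit eigenvector for λ_1: solve (Sigma - λ_1 I)v = 0. First row:
  (2 - 16.2801)·v_x + (2)·v_y = 0, i.e. (-14.2801)·v_x + (2)·v_y = 0,
  so v ∝ (b, λ_1 - a) = (2, 14.2801) = u.
  ||u|| = √((2)² + (14.2801)²) = √(207.9215) ≈ 14.4195,
  v_1 = u/||u|| ≈ (0.1387, 0.9903) (||v_1|| = 1).

λ_1 = 16.2801,  λ_2 = 1.7199;  v_1 ≈ (0.1387, 0.9903)


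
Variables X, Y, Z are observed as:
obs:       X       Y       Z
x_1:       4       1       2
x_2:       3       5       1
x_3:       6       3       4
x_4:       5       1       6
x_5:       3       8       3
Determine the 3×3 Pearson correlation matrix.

Step 1 — column means:
  mean(X) = (4 + 3 + 6 + 5 + 3) / 5 = 21/5 = 4.2
  mean(Y) = (1 + 5 + 3 + 1 + 8) / 5 = 18/5 = 3.6
  mean(Z) = (2 + 1 + 4 + 6 + 3) / 5 = 16/5 = 3.2

Step 2 — sample variances and covariances s[i,j] = (1/(n-1)) · Σ_k (x_{k,i} - mean_i) · (x_{k,j} - mean_j), with n-1 = 4:
  s[X,X] = ((-0.2)·(-0.2) + (-1.2)·(-1.2) + (1.8)·(1.8) + (0.8)·(0.8) + (-1.2)·(-1.2)) / 4 = 6.8/4 = 1.7
  s[X,Y] = ((-0.2)·(-2.6) + (-1.2)·(1.4) + (1.8)·(-0.6) + (0.8)·(-2.6) + (-1.2)·(4.4)) / 4 = -9.6/4 = -2.4
  s[X,Z] = ((-0.2)·(-1.2) + (-1.2)·(-2.2) + (1.8)·(0.8) + (0.8)·(2.8) + (-1.2)·(-0.2)) / 4 = 6.8/4 = 1.7
  s[Y,Y] = ((-2.6)·(-2.6) + (1.4)·(1.4) + (-0.6)·(-0.6) + (-2.6)·(-2.6) + (4.4)·(4.4)) / 4 = 35.2/4 = 8.8
  s[Y,Z] = ((-2.6)·(-1.2) + (1.4)·(-2.2) + (-0.6)·(0.8) + (-2.6)·(2.8) + (4.4)·(-0.2)) / 4 = -8.6/4 = -2.15
  s[Z,Z] = ((-1.2)·(-1.2) + (-2.2)·(-2.2) + (0.8)·(0.8) + (2.8)·(2.8) + (-0.2)·(-0.2)) / 4 = 14.8/4 = 3.7
  Sample standard deviations s_i = √(s[i,i]):
  s(X) = √(1.7) = 1.3038
  s(Y) = √(8.8) = 2.9665
  s(Z) = √(3.7) = 1.9235

Step 3 — r_{ij} = s_{ij} / (s_i · s_j):
  r[X,X] = 1 (diagonal).
  r[X,Y] = -2.4 / (1.3038 · 2.9665) = -2.4 / 3.8678 = -0.6205
  r[X,Z] = 1.7 / (1.3038 · 1.9235) = 1.7 / 2.508 = 0.6778
  r[Y,Y] = 1 (diagonal).
  r[Y,Z] = -2.15 / (2.9665 · 1.9235) = -2.15 / 5.7061 = -0.3768
  r[Z,Z] = 1 (diagonal).

R is symmetric with unit diagonal. Assembling:

R = [[1, -0.6205, 0.6778],
 [-0.6205, 1, -0.3768],
 [0.6778, -0.3768, 1]]


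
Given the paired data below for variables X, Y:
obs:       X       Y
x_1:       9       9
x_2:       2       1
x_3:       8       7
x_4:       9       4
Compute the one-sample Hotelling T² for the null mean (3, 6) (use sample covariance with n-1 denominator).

Step 1 — sample mean vector:
  mean(X) = (9 + 2 + 8 + 9) / 4 = 28/4 = 7
  mean(Y) = (9 + 1 + 7 + 4) / 4 = 21/4 = 5.25
  x̄ = (7, 5.25),  deviation x̄ - mu_0 = (7, 5.25) - (3, 6) = (4, -0.75).

Step 2 — sample covariance matrix, S[i,j] = (1/(n-1)) · Σ_k (x_{k,i} - mean_i) · (x_{k,j} - mean_j), divisor n-1 = 3:
  S[X,X] = ((2)·(2) + (-5)·(-5) + (1)·(1) + (2)·(2)) / 3 = 34/3 = 11.3333
  S[X,Y] = ((2)·(3.75) + (-5)·(-4.25) + (1)·(1.75) + (2)·(-1.25)) / 3 = 28/3 = 9.3333
  S[Y,Y] = ((3.75)·(3.75) + (-4.25)·(-4.25) + (1.75)·(1.75) + (-1.25)·(-1.25)) / 3 = 36.75/3 = 12.25
  S = [[11.3333, 9.3333],
 [9.3333, 12.25]].

Step 3 — invert S. det(S) = 11.3333·12.25 - (9.3333)² = 51.7222.
  S^{-1} = (1/det) · [[d, -b], [-b, a]] = [[0.2368, -0.1805],
 [-0.1805, 0.2191]].

Step 4 — quadratic form (x̄ - mu_0)^T · S^{-1} · (x̄ - mu_0):
  S^{-1} · (x̄ - mu_0) = (1.0827, -0.8861),
  (x̄ - mu_0)^T · [...] = (4)·(1.0827) + (-0.75)·(-0.8861) = 4.9954.

Step 5 — scale by n: T² = 4 · 4.9954 = 19.9817.

T² ≈ 19.9817


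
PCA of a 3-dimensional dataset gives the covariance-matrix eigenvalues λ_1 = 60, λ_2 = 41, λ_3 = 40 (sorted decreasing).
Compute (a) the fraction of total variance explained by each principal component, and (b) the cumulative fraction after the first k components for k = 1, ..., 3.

Step 1 — total variance = trace(Sigma) = Σ λ_i = 60 + 41 + 40 = 141.

Step 2 — fraction explained by component i = λ_i / Σ λ:
  PC1: 60/141 = 0.4255
  PC2: 41/141 = 0.2908
  PC3: 40/141 = 0.2837

Step 3 — cumulative fraction after k components = (λ_1 + ... + λ_k) / Σ λ:
  k = 1: 60/141 = 0.4255
  k = 2: (60 + 41)/141 = 101/141 = 0.7163
  k = 3: (60 + 41 + 40)/141 = 141/141 = 1

Summary (fraction, with percent):

explained: PC1 0.4255 (42.55%), PC2 0.2908 (29.08%), PC3 0.2837 (28.37%);  cumulative: 0.4255, 0.7163, 1


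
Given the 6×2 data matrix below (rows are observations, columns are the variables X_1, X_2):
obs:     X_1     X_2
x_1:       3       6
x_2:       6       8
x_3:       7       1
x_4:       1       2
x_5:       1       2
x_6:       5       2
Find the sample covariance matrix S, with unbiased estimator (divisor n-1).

Step 1 — column means:
  mean(X_1) = (3 + 6 + 7 + 1 + 1 + 5) / 6 = 23/6 = 3.8333
  mean(X_2) = (6 + 8 + 1 + 2 + 2 + 2) / 6 = 21/6 = 3.5

Step 2 — sample covariance S[i,j] = (1/(n-1)) · Σ_k (x_{k,i} - mean_i) · (x_{k,j} - mean_j), with n-1 = 5.
  S[X_1,X_1] = ((-0.8333)·(-0.8333) + (2.1667)·(2.1667) + (3.1667)·(3.1667) + (-2.8333)·(-2.8333) + (-2.8333)·(-2.8333) + (1.1667)·(1.1667)) / 5 = 32.8333/5 = 6.5667
  S[X_1,X_2] = ((-0.8333)·(2.5) + (2.1667)·(4.5) + (3.1667)·(-2.5) + (-2.8333)·(-1.5) + (-2.8333)·(-1.5) + (1.1667)·(-1.5)) / 5 = 6.5/5 = 1.3
  S[X_2,X_2] = ((2.5)·(2.5) + (4.5)·(4.5) + (-2.5)·(-2.5) + (-1.5)·(-1.5) + (-1.5)·(-1.5) + (-1.5)·(-1.5)) / 5 = 39.5/5 = 7.9

S is symmetric (S[j,i] = S[i,j]). Assembling:

S = [[6.5667, 1.3],
 [1.3, 7.9]]


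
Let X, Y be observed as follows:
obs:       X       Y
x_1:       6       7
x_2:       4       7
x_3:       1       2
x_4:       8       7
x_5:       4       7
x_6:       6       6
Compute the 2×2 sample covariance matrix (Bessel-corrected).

Step 1 — column means:
  mean(X) = (6 + 4 + 1 + 8 + 4 + 6) / 6 = 29/6 = 4.8333
  mean(Y) = (7 + 7 + 2 + 7 + 7 + 6) / 6 = 36/6 = 6

Step 2 — sample covariance S[i,j] = (1/(n-1)) · Σ_k (x_{k,i} - mean_i) · (x_{k,j} - mean_j), with n-1 = 5.
  S[X,X] = ((1.1667)·(1.1667) + (-0.8333)·(-0.8333) + (-3.8333)·(-3.8333) + (3.1667)·(3.1667) + (-0.8333)·(-0.8333) + (1.1667)·(1.1667)) / 5 = 28.8333/5 = 5.7667
  S[X,Y] = ((1.1667)·(1) + (-0.8333)·(1) + (-3.8333)·(-4) + (3.1667)·(1) + (-0.8333)·(1) + (1.1667)·(0)) / 5 = 18/5 = 3.6
  S[Y,Y] = ((1)·(1) + (1)·(1) + (-4)·(-4) + (1)·(1) + (1)·(1) + (0)·(0)) / 5 = 20/5 = 4

S is symmetric (S[j,i] = S[i,j]). Assembling:

S = [[5.7667, 3.6],
 [3.6, 4]]


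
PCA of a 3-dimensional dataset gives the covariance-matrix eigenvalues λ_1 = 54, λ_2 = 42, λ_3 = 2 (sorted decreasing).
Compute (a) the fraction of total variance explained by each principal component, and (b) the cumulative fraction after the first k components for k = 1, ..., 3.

Step 1 — total variance = trace(Sigma) = Σ λ_i = 54 + 42 + 2 = 98.

Step 2 — fraction explained by component i = λ_i / Σ λ:
  PC1: 54/98 = 0.551
  PC2: 42/98 = 0.4286
  PC3: 2/98 = 0.0204

Step 3 — cumulative fraction after k components = (λ_1 + ... + λ_k) / Σ λ:
  k = 1: 54/98 = 0.551
  k = 2: (54 + 42)/98 = 96/98 = 0.9796
  k = 3: (54 + 42 + 2)/98 = 98/98 = 1

Summary (fraction, with percent):

explained: PC1 0.551 (55.1%), PC2 0.4286 (42.86%), PC3 0.0204 (2.04%);  cumulative: 0.551, 0.9796, 1


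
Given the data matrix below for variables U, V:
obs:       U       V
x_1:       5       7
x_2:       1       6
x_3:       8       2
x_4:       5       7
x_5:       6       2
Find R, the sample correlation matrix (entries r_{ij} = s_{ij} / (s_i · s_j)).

Step 1 — column means:
  mean(U) = (5 + 1 + 8 + 5 + 6) / 5 = 25/5 = 5
  mean(V) = (7 + 6 + 2 + 7 + 2) / 5 = 24/5 = 4.8

Step 2 — sample variances and covariances s[i,j] = (1/(n-1)) · Σ_k (x_{k,i} - mean_i) · (x_{k,j} - mean_j), with n-1 = 4:
  s[U,U] = ((0)·(0) + (-4)·(-4) + (3)·(3) + (0)·(0) + (1)·(1)) / 4 = 26/4 = 6.5
  s[U,V] = ((0)·(2.2) + (-4)·(1.2) + (3)·(-2.8) + (0)·(2.2) + (1)·(-2.8)) / 4 = -16/4 = -4
  s[V,V] = ((2.2)·(2.2) + (1.2)·(1.2) + (-2.8)·(-2.8) + (2.2)·(2.2) + (-2.8)·(-2.8)) / 4 = 26.8/4 = 6.7
  Sample standard deviations s_i = √(s[i,i]):
  s(U) = √(6.5) = 2.5495
  s(V) = √(6.7) = 2.5884

Step 3 — r_{ij} = s_{ij} / (s_i · s_j):
  r[U,U] = 1 (diagonal).
  r[U,V] = -4 / (2.5495 · 2.5884) = -4 / 6.5992 = -0.6061
  r[V,V] = 1 (diagonal).

R is symmetric with unit diagonal. Assembling:

R = [[1, -0.6061],
 [-0.6061, 1]]


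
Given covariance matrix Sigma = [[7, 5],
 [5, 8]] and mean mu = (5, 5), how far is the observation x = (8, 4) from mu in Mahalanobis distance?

Step 1 — centre the observation: (x - mu) = (3, -1).

Step 2 — invert Sigma. det(Sigma) = 7·8 - (5)² = 31.
  Sigma^{-1} = (1/det) · [[d, -b], [-b, a]] = [[0.2581, -0.1613],
 [-0.1613, 0.2258]].

Step 3 — form the quadratic (x - mu)^T · Sigma^{-1} · (x - mu):
  Sigma^{-1} · (x - mu) = (0.9355, -0.7097).
  (x - mu)^T · [Sigma^{-1} · (x - mu)] = (3)·(0.9355) + (-1)·(-0.7097) = 3.5161.

Step 4 — take square root: d = √(3.5161) ≈ 1.8751.

d(x, mu) = √(3.5161) ≈ 1.8751


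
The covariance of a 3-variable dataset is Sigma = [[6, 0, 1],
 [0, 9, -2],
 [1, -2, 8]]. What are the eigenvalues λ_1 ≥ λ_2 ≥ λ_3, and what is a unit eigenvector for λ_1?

Step 1 — characteristic polynomial p(λ) = det(λI - Sigma) = λ³ - tr·λ² + c_1·λ - det, where tr = trace, c_1 = sum of the principal 2×2 minors, det = det(Sigma):
  tr = 6 + 9 + 8 = 23,
  c_1 = (6·9 - (0)²) + (6·8 - (1)²) + (9·8 - (-2)²) = 54 + 47 + 68 = 169,
  det = 6·(9·8 - (-2)²) - (0)·((0)·8 - (-2)·(1)) + (1)·((0)·(-2) - 9·(1)) = 6·(68) - (0)·(2) + (1)·(-9) = 399.
  So p(λ) = λ³ - 23λ² + 169λ - 399.
Step 2 — look for an integer root (rational root theorem: any rational root is an integer divisor of 399). Testing λ = 7:
  p(7) = 343 - 1127 + 1183 - 399 = 0  ✓
  Dividing out (λ - 7): p(λ) = (λ - 7)(λ² - 16λ + 57).
Step 3 — remaining eigenvalues from the quadratic λ² - 16λ + 57 = 0:
  Δ = 16² - 4·57 = 256 - 228 = 28,  λ = (16 ± √28)/2 = (16 ± 5.2915)/2 ≈ 10.6458 or 5.3542.
  Sorted: λ_1 = 10.6458,  λ_2 = 7,  λ_3 = 5.3542  (check: sum = 23 = tr ✓).

Step 4 — unit eigenvector for λ_1 ≈ 10.6458: v spans the null space of (Sigma - λ_1 I), whose rows are
  r_1 = (-4.6458, 0, 1),  r_2 = (0, -1.6458, -2),  r_3 = (1, -2, -2.6458).
  v is orthogonal to every row, so take v ∝ r_1 × r_2 = ((0)·(-2) - (1)·(-1.6458), (1)·(0) - (-4.6458)·(-2), (-4.6458)·(-1.6458) - (0)·(0)) ≈ (1.6458, -9.2915, 7.6458).
  Let u = (1.6458, -9.2915, 7.6458).
  ||u|| = √((1.6458)² + (-9.2915)² + (7.6458)²) = √(147.498) ≈ 12.1449,  v_1 = u/||u|| ≈ (0.1355, -0.7651, 0.6295) (||v_1|| = 1).

λ_1 = 10.6458,  λ_2 = 7,  λ_3 = 5.3542;  v_1 ≈ (0.1355, -0.7651, 0.6295)


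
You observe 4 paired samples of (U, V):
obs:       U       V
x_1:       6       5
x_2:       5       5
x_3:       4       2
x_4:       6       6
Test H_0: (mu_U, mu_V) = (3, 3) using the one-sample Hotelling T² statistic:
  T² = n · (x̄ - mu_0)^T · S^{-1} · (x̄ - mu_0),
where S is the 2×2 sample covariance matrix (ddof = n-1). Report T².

Step 1 — sample mean vector:
  mean(U) = (6 + 5 + 4 + 6) / 4 = 21/4 = 5.25
  mean(V) = (5 + 5 + 2 + 6) / 4 = 18/4 = 4.5
  x̄ = (5.25, 4.5),  deviation x̄ - mu_0 = (5.25, 4.5) - (3, 3) = (2.25, 1.5).

Step 2 — sample covariance matrix, S[i,j] = (1/(n-1)) · Σ_k (x_{k,i} - mean_i) · (x_{k,j} - mean_j), divisor n-1 = 3:
  S[U,U] = ((0.75)·(0.75) + (-0.25)·(-0.25) + (-1.25)·(-1.25) + (0.75)·(0.75)) / 3 = 2.75/3 = 0.9167
  S[U,V] = ((0.75)·(0.5) + (-0.25)·(0.5) + (-1.25)·(-2.5) + (0.75)·(1.5)) / 3 = 4.5/3 = 1.5
  S[V,V] = ((0.5)·(0.5) + (0.5)·(0.5) + (-2.5)·(-2.5) + (1.5)·(1.5)) / 3 = 9/3 = 3
  S = [[0.9167, 1.5],
 [1.5, 3]].

Step 3 — invert S. det(S) = 0.9167·3 - (1.5)² = 0.5.
  S^{-1} = (1/det) · [[d, -b], [-b, a]] = [[6, -3],
 [-3, 1.8333]].

Step 4 — quadratic form (x̄ - mu_0)^T · S^{-1} · (x̄ - mu_0):
  S^{-1} · (x̄ - mu_0) = (9, -4),
  (x̄ - mu_0)^T · [...] = (2.25)·(9) + (1.5)·(-4) = 14.25.

Step 5 — scale by n: T² = 4 · 14.25 = 57.

T² ≈ 57


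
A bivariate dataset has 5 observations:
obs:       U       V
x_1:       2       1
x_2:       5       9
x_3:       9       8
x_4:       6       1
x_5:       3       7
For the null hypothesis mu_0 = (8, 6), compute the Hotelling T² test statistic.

Step 1 — sample mean vector:
  mean(U) = (2 + 5 + 9 + 6 + 3) / 5 = 25/5 = 5
  mean(V) = (1 + 9 + 8 + 1 + 7) / 5 = 26/5 = 5.2
  x̄ = (5, 5.2),  deviation x̄ - mu_0 = (5, 5.2) - (8, 6) = (-3, -0.8).

Step 2 — sample covariance matrix, S[i,j] = (1/(n-1)) · Σ_k (x_{k,i} - mean_i) · (x_{k,j} - mean_j), divisor n-1 = 4:
  S[U,U] = ((-3)·(-3) + (0)·(0) + (4)·(4) + (1)·(1) + (-2)·(-2)) / 4 = 30/4 = 7.5
  S[U,V] = ((-3)·(-4.2) + (0)·(3.8) + (4)·(2.8) + (1)·(-4.2) + (-2)·(1.8)) / 4 = 16/4 = 4
  S[V,V] = ((-4.2)·(-4.2) + (3.8)·(3.8) + (2.8)·(2.8) + (-4.2)·(-4.2) + (1.8)·(1.8)) / 4 = 60.8/4 = 15.2
  S = [[7.5, 4],
 [4, 15.2]].

Step 3 — invert S. det(S) = 7.5·15.2 - (4)² = 98.
  S^{-1} = (1/det) · [[d, -b], [-b, a]] = [[0.1551, -0.0408],
 [-0.0408, 0.0765]].

Step 4 — quadratic form (x̄ - mu_0)^T · S^{-1} · (x̄ - mu_0):
  S^{-1} · (x̄ - mu_0) = (-0.4327, 0.0612),
  (x̄ - mu_0)^T · [...] = (-3)·(-0.4327) + (-0.8)·(0.0612) = 1.249.

Step 5 — scale by n: T² = 5 · 1.249 = 6.2449.

T² ≈ 6.2449


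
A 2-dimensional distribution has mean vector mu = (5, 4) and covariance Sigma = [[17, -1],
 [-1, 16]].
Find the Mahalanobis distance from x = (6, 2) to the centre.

Step 1 — centre the observation: (x - mu) = (1, -2).

Step 2 — invert Sigma. det(Sigma) = 17·16 - (-1)² = 271.
  Sigma^{-1} = (1/det) · [[d, -b], [-b, a]] = [[0.059, 0.0037],
 [0.0037, 0.0627]].

Step 3 — form the quadratic (x - mu)^T · Sigma^{-1} · (x - mu):
  Sigma^{-1} · (x - mu) = (0.0517, -0.1218).
  (x - mu)^T · [Sigma^{-1} · (x - mu)] = (1)·(0.0517) + (-2)·(-0.1218) = 0.2952.

Step 4 — take square root: d = √(0.2952) ≈ 0.5433.

d(x, mu) = √(0.2952) ≈ 0.5433


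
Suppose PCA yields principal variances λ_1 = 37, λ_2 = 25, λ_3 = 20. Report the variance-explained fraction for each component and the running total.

Step 1 — total variance = trace(Sigma) = Σ λ_i = 37 + 25 + 20 = 82.

Step 2 — fraction explained by component i = λ_i / Σ λ:
  PC1: 37/82 = 0.4512
  PC2: 25/82 = 0.3049
  PC3: 20/82 = 0.2439

Step 3 — cumulative fraction after k components = (λ_1 + ... + λ_k) / Σ λ:
  k = 1: 37/82 = 0.4512
  k = 2: (37 + 25)/82 = 62/82 = 0.7561
  k = 3: (37 + 25 + 20)/82 = 82/82 = 1

Summary (fraction, with percent):

explained: PC1 0.4512 (45.12%), PC2 0.3049 (30.49%), PC3 0.2439 (24.39%);  cumulative: 0.4512, 0.7561, 1


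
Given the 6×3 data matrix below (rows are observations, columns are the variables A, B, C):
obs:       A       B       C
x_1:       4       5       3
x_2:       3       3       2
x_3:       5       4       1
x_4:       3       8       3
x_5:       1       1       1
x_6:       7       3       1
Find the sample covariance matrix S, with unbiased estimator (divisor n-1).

Step 1 — column means:
  mean(A) = (4 + 3 + 5 + 3 + 1 + 7) / 6 = 23/6 = 3.8333
  mean(B) = (5 + 3 + 4 + 8 + 1 + 3) / 6 = 24/6 = 4
  mean(C) = (3 + 2 + 1 + 3 + 1 + 1) / 6 = 11/6 = 1.8333

Step 2 — sample covariance S[i,j] = (1/(n-1)) · Σ_k (x_{k,i} - mean_i) · (x_{k,j} - mean_j), with n-1 = 5.
  S[A,A] = ((0.1667)·(0.1667) + (-0.8333)·(-0.8333) + (1.1667)·(1.1667) + (-0.8333)·(-0.8333) + (-2.8333)·(-2.8333) + (3.1667)·(3.1667)) / 5 = 20.8333/5 = 4.1667
  S[A,B] = ((0.1667)·(1) + (-0.8333)·(-1) + (1.1667)·(0) + (-0.8333)·(4) + (-2.8333)·(-3) + (3.1667)·(-1)) / 5 = 3/5 = 0.6
  S[A,C] = ((0.1667)·(1.1667) + (-0.8333)·(0.1667) + (1.1667)·(-0.8333) + (-0.8333)·(1.1667) + (-2.8333)·(-0.8333) + (3.1667)·(-0.8333)) / 5 = -2.1667/5 = -0.4333
  S[B,B] = ((1)·(1) + (-1)·(-1) + (0)·(0) + (4)·(4) + (-3)·(-3) + (-1)·(-1)) / 5 = 28/5 = 5.6
  S[B,C] = ((1)·(1.1667) + (-1)·(0.1667) + (0)·(-0.8333) + (4)·(1.1667) + (-3)·(-0.8333) + (-1)·(-0.8333)) / 5 = 9/5 = 1.8
  S[C,C] = ((1.1667)·(1.1667) + (0.1667)·(0.1667) + (-0.8333)·(-0.8333) + (1.1667)·(1.1667) + (-0.8333)·(-0.8333) + (-0.8333)·(-0.8333)) / 5 = 4.8333/5 = 0.9667

S is symmetric (S[j,i] = S[i,j]). Assembling:

S = [[4.1667, 0.6, -0.4333],
 [0.6, 5.6, 1.8],
 [-0.4333, 1.8, 0.9667]]


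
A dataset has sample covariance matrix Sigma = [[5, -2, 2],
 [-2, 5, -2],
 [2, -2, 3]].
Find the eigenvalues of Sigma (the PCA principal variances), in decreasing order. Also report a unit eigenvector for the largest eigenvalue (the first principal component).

Step 1 — characteristic polynomial p(λ) = det(λI - Sigma) = λ³ - tr·λ² + c_1·λ - det, where tr = trace, c_1 = sum of the principal 2×2 minors, det = det(Sigma):
  tr = 5 + 5 + 3 = 13,
  c_1 = (5·5 - (-2)²) + (5·3 - (2)²) + (5·3 - (-2)²) = 21 + 11 + 11 = 43,
  det = 5·(5·3 - (-2)²) - (-2)·((-2)·3 - (-2)·(2)) + (2)·((-2)·(-2) - 5·(2)) = 5·(11) - (-2)·(-2) + (2)·(-6) = 39.
  So p(λ) = λ³ - 13λ² + 43λ - 39.
Step 2 — look for an integer root (rational root theorem: any rational root is an integer divisor of 39). Testing λ = 3:
  p(3) = 27 - 117 + 129 - 39 = 0  ✓
  Dividing out (λ - 3): p(λ) = (λ - 3)(λ² - 10λ + 13).
Step 3 — remaining eigenvalues from the quadratic λ² - 10λ + 13 = 0:
  Δ = 10² - 4·13 = 100 - 52 = 48,  λ = (10 ± √48)/2 = (10 ± 6.9282)/2 ≈ 8.4641 or 1.5359.
  Sorted: λ_1 = 8.4641,  λ_2 = 3,  λ_3 = 1.5359  (check: sum = 13 = tr ✓).

Step 4 — unit eigenvector for λ_1 ≈ 8.4641: v spans the null space of (Sigma - λ_1 I), whose rows are
  r_1 = (-3.4641, -2, 2),  r_2 = (-2, -3.4641, -2),  r_3 = (2, -2, -5.4641).
  v is orthogonal to every row, so take v ∝ r_1 × r_2 = ((-2)·(-2) - (2)·(-3.4641), (2)·(-2) - (-3.4641)·(-2), (-3.4641)·(-3.4641) - (-2)·(-2)) ≈ (10.9282, -10.9282, 8).
  Let u = (10.9282, -10.9282, 8).
  ||u|| = √((10.9282)² + (-10.9282)² + (8)²) = √(302.8513) ≈ 17.4026,  v_1 = u/||u|| ≈ (0.628, -0.628, 0.4597) (||v_1|| = 1).

λ_1 = 8.4641,  λ_2 = 3,  λ_3 = 1.5359;  v_1 ≈ (0.628, -0.628, 0.4597)


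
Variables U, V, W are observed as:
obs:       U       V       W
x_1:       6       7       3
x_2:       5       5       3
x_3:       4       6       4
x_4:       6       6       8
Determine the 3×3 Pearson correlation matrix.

Step 1 — column means:
  mean(U) = (6 + 5 + 4 + 6) / 4 = 21/4 = 5.25
  mean(V) = (7 + 5 + 6 + 6) / 4 = 24/4 = 6
  mean(W) = (3 + 3 + 4 + 8) / 4 = 18/4 = 4.5

Step 2 — sample variances and covariances s[i,j] = (1/(n-1)) · Σ_k (x_{k,i} - mean_i) · (x_{k,j} - mean_j), with n-1 = 3:
  s[U,U] = ((0.75)·(0.75) + (-0.25)·(-0.25) + (-1.25)·(-1.25) + (0.75)·(0.75)) / 3 = 2.75/3 = 0.9167
  s[U,V] = ((0.75)·(1) + (-0.25)·(-1) + (-1.25)·(0) + (0.75)·(0)) / 3 = 1/3 = 0.3333
  s[U,W] = ((0.75)·(-1.5) + (-0.25)·(-1.5) + (-1.25)·(-0.5) + (0.75)·(3.5)) / 3 = 2.5/3 = 0.8333
  s[V,V] = ((1)·(1) + (-1)·(-1) + (0)·(0) + (0)·(0)) / 3 = 2/3 = 0.6667
  s[V,W] = ((1)·(-1.5) + (-1)·(-1.5) + (0)·(-0.5) + (0)·(3.5)) / 3 = 0/3 = 0
  s[W,W] = ((-1.5)·(-1.5) + (-1.5)·(-1.5) + (-0.5)·(-0.5) + (3.5)·(3.5)) / 3 = 17/3 = 5.6667
  Sample standard deviations s_i = √(s[i,i]):
  s(U) = √(0.9167) = 0.9574
  s(V) = √(0.6667) = 0.8165
  s(W) = √(5.6667) = 2.3805

Step 3 — r_{ij} = s_{ij} / (s_i · s_j):
  r[U,U] = 1 (diagonal).
  r[U,V] = 0.3333 / (0.9574 · 0.8165) = 0.3333 / 0.7817 = 0.4264
  r[U,W] = 0.8333 / (0.9574 · 2.3805) = 0.8333 / 2.2791 = 0.3656
  r[V,V] = 1 (diagonal).
  r[V,W] = 0 / (0.8165 · 2.3805) = 0 / 1.9437 = 0
  r[W,W] = 1 (diagonal).

R is symmetric with unit diagonal. Assembling:

R = [[1, 0.4264, 0.3656],
 [0.4264, 1, 0],
 [0.3656, 0, 1]]


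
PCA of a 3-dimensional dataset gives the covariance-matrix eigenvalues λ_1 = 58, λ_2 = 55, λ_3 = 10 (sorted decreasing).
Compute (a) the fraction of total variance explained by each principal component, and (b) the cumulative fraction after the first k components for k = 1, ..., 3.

Step 1 — total variance = trace(Sigma) = Σ λ_i = 58 + 55 + 10 = 123.

Step 2 — fraction explained by component i = λ_i / Σ λ:
  PC1: 58/123 = 0.4715
  PC2: 55/123 = 0.4472
  PC3: 10/123 = 0.0813

Step 3 — cumulative fraction after k components = (λ_1 + ... + λ_k) / Σ λ:
  k = 1: 58/123 = 0.4715
  k = 2: (58 + 55)/123 = 113/123 = 0.9187
  k = 3: (58 + 55 + 10)/123 = 123/123 = 1

Summary (fraction, with percent):

explained: PC1 0.4715 (47.15%), PC2 0.4472 (44.72%), PC3 0.0813 (8.13%);  cumulative: 0.4715, 0.9187, 1


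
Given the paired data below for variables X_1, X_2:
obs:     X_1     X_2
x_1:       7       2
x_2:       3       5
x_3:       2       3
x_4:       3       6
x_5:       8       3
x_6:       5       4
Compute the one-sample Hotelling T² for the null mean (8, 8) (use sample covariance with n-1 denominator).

Step 1 — sample mean vector:
  mean(X_1) = (7 + 3 + 2 + 3 + 8 + 5) / 6 = 28/6 = 4.6667
  mean(X_2) = (2 + 5 + 3 + 6 + 3 + 4) / 6 = 23/6 = 3.8333
  x̄ = (4.6667, 3.8333),  deviation x̄ - mu_0 = (4.6667, 3.8333) - (8, 8) = (-3.3333, -4.1667).

Step 2 — sample covariance matrix, S[i,j] = (1/(n-1)) · Σ_k (x_{k,i} - mean_i) · (x_{k,j} - mean_j), divisor n-1 = 5:
  S[X_1,X_1] = ((2.3333)·(2.3333) + (-1.6667)·(-1.6667) + (-2.6667)·(-2.6667) + (-1.6667)·(-1.6667) + (3.3333)·(3.3333) + (0.3333)·(0.3333)) / 5 = 29.3333/5 = 5.8667
  S[X_1,X_2] = ((2.3333)·(-1.8333) + (-1.6667)·(1.1667) + (-2.6667)·(-0.8333) + (-1.6667)·(2.1667) + (3.3333)·(-0.8333) + (0.3333)·(0.1667)) / 5 = -10.3333/5 = -2.0667
  S[X_2,X_2] = ((-1.8333)·(-1.8333) + (1.1667)·(1.1667) + (-0.8333)·(-0.8333) + (2.1667)·(2.1667) + (-0.8333)·(-0.8333) + (0.1667)·(0.1667)) / 5 = 10.8333/5 = 2.1667
  S = [[5.8667, -2.0667],
 [-2.0667, 2.1667]].

Step 3 — invert S. det(S) = 5.8667·2.1667 - (-2.0667)² = 8.44.
  S^{-1} = (1/det) · [[d, -b], [-b, a]] = [[0.2567, 0.2449],
 [0.2449, 0.6951]].

Step 4 — quadratic form (x̄ - mu_0)^T · S^{-1} · (x̄ - mu_0):
  S^{-1} · (x̄ - mu_0) = (-1.876, -3.7125),
  (x̄ - mu_0)^T · [...] = (-3.3333)·(-1.876) + (-4.1667)·(-3.7125) = 21.722.

Step 5 — scale by n: T² = 6 · 21.722 = 130.3318.

T² ≈ 130.3318


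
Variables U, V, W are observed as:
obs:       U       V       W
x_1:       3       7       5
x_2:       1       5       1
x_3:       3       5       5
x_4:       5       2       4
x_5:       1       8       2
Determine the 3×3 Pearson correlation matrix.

Step 1 — column means:
  mean(U) = (3 + 1 + 3 + 5 + 1) / 5 = 13/5 = 2.6
  mean(V) = (7 + 5 + 5 + 2 + 8) / 5 = 27/5 = 5.4
  mean(W) = (5 + 1 + 5 + 4 + 2) / 5 = 17/5 = 3.4

Step 2 — sample variances and covariances s[i,j] = (1/(n-1)) · Σ_k (x_{k,i} - mean_i) · (x_{k,j} - mean_j), with n-1 = 4:
  s[U,U] = ((0.4)·(0.4) + (-1.6)·(-1.6) + (0.4)·(0.4) + (2.4)·(2.4) + (-1.6)·(-1.6)) / 4 = 11.2/4 = 2.8
  s[U,V] = ((0.4)·(1.6) + (-1.6)·(-0.4) + (0.4)·(-0.4) + (2.4)·(-3.4) + (-1.6)·(2.6)) / 4 = -11.2/4 = -2.8
  s[U,W] = ((0.4)·(1.6) + (-1.6)·(-2.4) + (0.4)·(1.6) + (2.4)·(0.6) + (-1.6)·(-1.4)) / 4 = 8.8/4 = 2.2
  s[V,V] = ((1.6)·(1.6) + (-0.4)·(-0.4) + (-0.4)·(-0.4) + (-3.4)·(-3.4) + (2.6)·(2.6)) / 4 = 21.2/4 = 5.3
  s[V,W] = ((1.6)·(1.6) + (-0.4)·(-2.4) + (-0.4)·(1.6) + (-3.4)·(0.6) + (2.6)·(-1.4)) / 4 = -2.8/4 = -0.7
  s[W,W] = ((1.6)·(1.6) + (-2.4)·(-2.4) + (1.6)·(1.6) + (0.6)·(0.6) + (-1.4)·(-1.4)) / 4 = 13.2/4 = 3.3
  Sample standard deviations s_i = √(s[i,i]):
  s(U) = √(2.8) = 1.6733
  s(V) = √(5.3) = 2.3022
  s(W) = √(3.3) = 1.8166

Step 3 — r_{ij} = s_{ij} / (s_i · s_j):
  r[U,U] = 1 (diagonal).
  r[U,V] = -2.8 / (1.6733 · 2.3022) = -2.8 / 3.8523 = -0.7268
  r[U,W] = 2.2 / (1.6733 · 1.8166) = 2.2 / 3.0397 = 0.7237
  r[V,V] = 1 (diagonal).
  r[V,W] = -0.7 / (2.3022 · 1.8166) = -0.7 / 4.1821 = -0.1674
  r[W,W] = 1 (diagonal).

R is symmetric with unit diagonal. Assembling:

R = [[1, -0.7268, 0.7237],
 [-0.7268, 1, -0.1674],
 [0.7237, -0.1674, 1]]
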